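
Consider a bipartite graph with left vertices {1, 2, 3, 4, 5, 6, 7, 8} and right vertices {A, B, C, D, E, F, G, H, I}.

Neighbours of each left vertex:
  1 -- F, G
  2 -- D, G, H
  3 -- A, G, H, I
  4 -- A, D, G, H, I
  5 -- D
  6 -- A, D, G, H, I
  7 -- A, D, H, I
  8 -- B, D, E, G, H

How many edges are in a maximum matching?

A valid assignment of size 7: 1-F, 2-H, 3-I, 4-A, 5-D, 6-G, 8-E.
The set {2, 3, 4, 5, 6, 7} has only 5 neighbours ({A, D, G, H, I}), so by Hall's theorem at most 7 of the 8 left vertices can be matched.

7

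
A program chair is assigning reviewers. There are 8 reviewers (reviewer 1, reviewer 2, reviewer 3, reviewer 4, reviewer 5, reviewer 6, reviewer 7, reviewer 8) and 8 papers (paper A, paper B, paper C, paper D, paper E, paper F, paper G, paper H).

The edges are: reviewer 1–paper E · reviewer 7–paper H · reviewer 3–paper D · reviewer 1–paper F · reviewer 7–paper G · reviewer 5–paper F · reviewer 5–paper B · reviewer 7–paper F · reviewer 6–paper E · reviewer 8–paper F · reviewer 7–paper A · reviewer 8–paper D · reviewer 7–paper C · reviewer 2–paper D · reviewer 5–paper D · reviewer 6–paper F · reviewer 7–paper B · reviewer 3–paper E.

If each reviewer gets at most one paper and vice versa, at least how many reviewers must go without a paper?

A valid assignment of size 5: reviewer 1→paper F, reviewer 2→paper D, reviewer 3→paper E, reviewer 5→paper B, reviewer 7→paper G.
The set {reviewer 1, reviewer 2, reviewer 3, reviewer 4, reviewer 6, reviewer 8} has only 3 neighbours ({paper D, paper E, paper F}), so by Hall's theorem at most 5 of the 8 reviewers can be matched.
That matches 5 of the 8, leaving 3 unmatched; no matching can do better.

3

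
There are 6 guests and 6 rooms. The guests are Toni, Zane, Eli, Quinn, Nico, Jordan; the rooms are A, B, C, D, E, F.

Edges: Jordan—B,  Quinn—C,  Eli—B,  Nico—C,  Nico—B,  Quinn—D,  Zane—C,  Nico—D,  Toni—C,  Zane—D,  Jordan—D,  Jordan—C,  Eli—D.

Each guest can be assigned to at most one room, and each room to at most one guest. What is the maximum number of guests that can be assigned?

3

One maximum matching: Toni-C, Zane-D, Eli-B.
The set {Toni, Zane, Eli, Quinn, Nico, Jordan} has only 3 neighbours ({B, C, D}), so by Hall's theorem at most 3 of the 6 guests can be matched.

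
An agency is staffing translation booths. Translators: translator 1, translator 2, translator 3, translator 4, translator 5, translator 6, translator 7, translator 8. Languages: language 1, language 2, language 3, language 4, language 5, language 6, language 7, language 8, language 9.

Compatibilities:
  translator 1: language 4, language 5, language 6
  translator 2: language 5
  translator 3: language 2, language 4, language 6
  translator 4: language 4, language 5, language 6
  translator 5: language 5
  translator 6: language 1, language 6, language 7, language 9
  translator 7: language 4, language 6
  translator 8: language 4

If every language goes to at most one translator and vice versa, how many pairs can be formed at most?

A valid assignment of size 5: translator 1→language 4, translator 2→language 5, translator 3→language 2, translator 4→language 6, translator 6→language 9.
The set {translator 1, translator 2, translator 4, translator 5, translator 7, translator 8} has only 3 neighbours ({language 4, language 5, language 6}), so by Hall's theorem at most 5 of the 8 translators can be matched.

5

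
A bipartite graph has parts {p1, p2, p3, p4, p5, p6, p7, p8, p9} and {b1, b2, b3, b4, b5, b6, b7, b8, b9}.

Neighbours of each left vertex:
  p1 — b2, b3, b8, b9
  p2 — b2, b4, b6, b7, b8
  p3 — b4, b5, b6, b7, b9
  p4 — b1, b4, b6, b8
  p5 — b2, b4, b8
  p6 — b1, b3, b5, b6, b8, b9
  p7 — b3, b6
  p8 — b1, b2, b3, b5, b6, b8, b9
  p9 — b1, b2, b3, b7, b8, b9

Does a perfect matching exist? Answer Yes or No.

One maximum matching: p1-b9, p2-b4, p3-b5, p4-b6, p5-b2, p6-b1, p7-b3, p8-b8, p9-b7.
Every left vertex is matched, so this is a perfect matching.

Yes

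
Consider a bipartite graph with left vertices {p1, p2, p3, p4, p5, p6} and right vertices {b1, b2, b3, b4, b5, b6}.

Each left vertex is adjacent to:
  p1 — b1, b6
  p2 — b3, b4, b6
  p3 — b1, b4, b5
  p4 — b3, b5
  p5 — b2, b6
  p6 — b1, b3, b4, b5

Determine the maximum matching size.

A valid assignment of size 6: p1→b1, p2→b6, p3→b4, p4→b5, p5→b2, p6→b3.
All 6 left vertices are matched, so no larger matching exists.

6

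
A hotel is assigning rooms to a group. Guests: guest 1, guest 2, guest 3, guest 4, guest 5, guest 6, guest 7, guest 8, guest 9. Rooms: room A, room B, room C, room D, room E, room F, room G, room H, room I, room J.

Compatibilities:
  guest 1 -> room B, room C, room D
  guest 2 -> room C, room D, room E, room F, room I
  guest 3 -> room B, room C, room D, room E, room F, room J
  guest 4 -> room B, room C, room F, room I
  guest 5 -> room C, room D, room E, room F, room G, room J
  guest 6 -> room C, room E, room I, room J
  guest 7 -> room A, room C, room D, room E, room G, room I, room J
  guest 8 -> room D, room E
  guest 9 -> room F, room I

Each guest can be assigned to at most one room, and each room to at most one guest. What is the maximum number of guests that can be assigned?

9

For example, pair guest 1→room B, guest 2→room C, guest 3→room J, guest 4→room F, guest 5→room G, guest 6→room E, guest 7→room A, guest 8→room D, guest 9→room I.
This saturates every guest, so 9 is the maximum.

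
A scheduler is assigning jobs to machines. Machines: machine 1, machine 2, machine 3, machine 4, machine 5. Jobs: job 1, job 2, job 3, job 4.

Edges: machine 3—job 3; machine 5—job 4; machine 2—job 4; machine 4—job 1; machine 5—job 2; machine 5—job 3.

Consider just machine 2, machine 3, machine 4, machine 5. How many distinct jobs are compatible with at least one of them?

The union of neighbours of {machine 2, machine 3, machine 4, machine 5} is {job 1, job 2, job 3, job 4}, which has 4 elements.
Since |N(S)| = 4 ≥ |S| = 4, Hall's condition holds for this subset.

4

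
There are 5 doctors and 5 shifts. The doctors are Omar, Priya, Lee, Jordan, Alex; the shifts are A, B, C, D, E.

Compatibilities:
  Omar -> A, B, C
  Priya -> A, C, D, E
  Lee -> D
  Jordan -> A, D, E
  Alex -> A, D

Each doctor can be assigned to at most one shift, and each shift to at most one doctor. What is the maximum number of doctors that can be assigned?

5

For example, pair Omar→B, Priya→C, Lee→D, Jordan→E, Alex→A.
This saturates every doctor, so 5 is the maximum.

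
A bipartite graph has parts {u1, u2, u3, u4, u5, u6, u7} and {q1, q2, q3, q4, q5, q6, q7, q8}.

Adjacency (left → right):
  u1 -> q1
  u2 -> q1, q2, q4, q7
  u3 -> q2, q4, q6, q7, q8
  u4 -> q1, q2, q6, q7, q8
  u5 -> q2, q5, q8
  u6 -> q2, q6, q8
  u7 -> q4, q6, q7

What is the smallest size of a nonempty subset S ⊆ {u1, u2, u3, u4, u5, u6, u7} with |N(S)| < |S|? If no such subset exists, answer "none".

none

A matching saturating every left vertex exists, for instance u1→q1, u2→q2, u3→q4, u4→q7, u5→q5, u6→q8, u7→q6.
By Hall's marriage theorem, this means |N(S)| ≥ |S| for every subset S, so no violating subset exists.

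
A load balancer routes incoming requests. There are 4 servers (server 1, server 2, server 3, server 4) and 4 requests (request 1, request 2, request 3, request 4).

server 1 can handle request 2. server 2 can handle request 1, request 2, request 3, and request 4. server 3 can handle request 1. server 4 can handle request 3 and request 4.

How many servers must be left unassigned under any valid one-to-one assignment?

0

For example, pair server 1–request 2, server 2–request 3, server 3–request 1, server 4–request 4.
All 4 servers are matched, so no larger matching exists.
That matches 4 of the 4, leaving 0 unmatched; no matching can do better.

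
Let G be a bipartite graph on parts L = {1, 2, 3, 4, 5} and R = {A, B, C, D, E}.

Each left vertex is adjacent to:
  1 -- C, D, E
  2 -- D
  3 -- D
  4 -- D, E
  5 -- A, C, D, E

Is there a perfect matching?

No

The set {2, 3} has only 1 neighbour ({D}), so by Hall's theorem at most 4 of the 5 left vertices can be matched.
Hence no matching covers every left vertex.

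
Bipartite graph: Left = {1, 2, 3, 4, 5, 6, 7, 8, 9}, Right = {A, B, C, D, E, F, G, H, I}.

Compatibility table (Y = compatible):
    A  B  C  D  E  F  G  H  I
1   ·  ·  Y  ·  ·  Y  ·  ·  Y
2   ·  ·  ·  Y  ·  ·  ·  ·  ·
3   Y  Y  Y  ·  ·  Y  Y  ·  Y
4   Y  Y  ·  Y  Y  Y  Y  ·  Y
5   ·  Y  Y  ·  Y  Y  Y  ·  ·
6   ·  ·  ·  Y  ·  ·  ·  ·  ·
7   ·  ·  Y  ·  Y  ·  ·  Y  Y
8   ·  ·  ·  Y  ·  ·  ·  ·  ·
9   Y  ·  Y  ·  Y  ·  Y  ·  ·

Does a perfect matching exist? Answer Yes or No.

The set {2, 6, 8} has only 1 neighbour ({D}), so by Hall's theorem at most 7 of the 9 left vertices can be matched.
Hence no matching covers every left vertex.

No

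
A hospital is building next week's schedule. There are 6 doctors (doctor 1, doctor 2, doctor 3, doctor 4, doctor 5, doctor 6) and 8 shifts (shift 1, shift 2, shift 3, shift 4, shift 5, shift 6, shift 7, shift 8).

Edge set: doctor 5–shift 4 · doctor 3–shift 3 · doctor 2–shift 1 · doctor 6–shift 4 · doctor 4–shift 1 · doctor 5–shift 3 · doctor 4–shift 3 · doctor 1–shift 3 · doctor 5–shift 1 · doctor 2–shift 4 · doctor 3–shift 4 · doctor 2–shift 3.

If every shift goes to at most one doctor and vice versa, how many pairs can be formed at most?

3

For example, pair doctor 1–shift 3, doctor 2–shift 1, doctor 3–shift 4.
The set {doctor 1, doctor 2, doctor 3, doctor 4, doctor 5, doctor 6} has only 3 neighbours ({shift 1, shift 3, shift 4}), so by Hall's theorem at most 3 of the 6 doctors can be matched.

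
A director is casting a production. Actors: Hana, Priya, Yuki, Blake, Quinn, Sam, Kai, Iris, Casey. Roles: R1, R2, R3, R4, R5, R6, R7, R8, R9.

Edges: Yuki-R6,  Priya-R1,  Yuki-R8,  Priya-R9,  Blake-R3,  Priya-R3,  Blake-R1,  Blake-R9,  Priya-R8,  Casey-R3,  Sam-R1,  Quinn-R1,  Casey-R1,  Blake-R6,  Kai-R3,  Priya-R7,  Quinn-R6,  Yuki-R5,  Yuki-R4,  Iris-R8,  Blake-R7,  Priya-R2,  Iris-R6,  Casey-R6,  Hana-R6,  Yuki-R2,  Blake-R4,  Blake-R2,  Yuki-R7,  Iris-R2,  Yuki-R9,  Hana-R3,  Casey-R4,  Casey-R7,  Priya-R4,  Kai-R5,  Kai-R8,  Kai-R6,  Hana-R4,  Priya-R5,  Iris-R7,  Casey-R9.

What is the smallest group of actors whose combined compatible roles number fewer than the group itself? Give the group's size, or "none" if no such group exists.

none

A matching saturating every actor exists, for instance Hana→R4, Priya→R3, Yuki→R2, Blake→R7, Quinn→R6, Sam→R1, Kai→R5, Iris→R8, Casey→R9.
By Hall's marriage theorem, this means |N(S)| ≥ |S| for every subset S, so no violating subset exists.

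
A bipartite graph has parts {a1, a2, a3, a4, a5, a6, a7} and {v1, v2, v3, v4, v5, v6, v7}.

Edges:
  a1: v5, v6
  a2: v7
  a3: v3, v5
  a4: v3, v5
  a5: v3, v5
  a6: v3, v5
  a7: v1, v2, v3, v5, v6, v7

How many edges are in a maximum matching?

A valid assignment of size 5: a1→v6, a2→v7, a3→v5, a4→v3, a7→v2.
The set {a3, a4, a5, a6} has only 2 neighbours ({v3, v5}), so by Hall's theorem at most 5 of the 7 left vertices can be matched.

5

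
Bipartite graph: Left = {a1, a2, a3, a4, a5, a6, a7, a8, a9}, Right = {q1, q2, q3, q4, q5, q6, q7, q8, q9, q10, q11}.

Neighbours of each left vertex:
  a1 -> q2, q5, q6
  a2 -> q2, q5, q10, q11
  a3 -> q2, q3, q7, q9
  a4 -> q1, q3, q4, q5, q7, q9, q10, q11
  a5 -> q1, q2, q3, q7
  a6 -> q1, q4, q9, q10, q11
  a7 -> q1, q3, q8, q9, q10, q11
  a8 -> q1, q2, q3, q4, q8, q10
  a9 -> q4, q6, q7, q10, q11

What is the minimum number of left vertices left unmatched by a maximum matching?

For example, pair a1–q5, a2–q11, a3–q2, a4–q7, a5–q3, a6–q9, a7–q1, a8–q4, a9–q6.
All 9 left vertices are matched, so no larger matching exists.
That matches 9 of the 9, leaving 0 unmatched; no matching can do better.

0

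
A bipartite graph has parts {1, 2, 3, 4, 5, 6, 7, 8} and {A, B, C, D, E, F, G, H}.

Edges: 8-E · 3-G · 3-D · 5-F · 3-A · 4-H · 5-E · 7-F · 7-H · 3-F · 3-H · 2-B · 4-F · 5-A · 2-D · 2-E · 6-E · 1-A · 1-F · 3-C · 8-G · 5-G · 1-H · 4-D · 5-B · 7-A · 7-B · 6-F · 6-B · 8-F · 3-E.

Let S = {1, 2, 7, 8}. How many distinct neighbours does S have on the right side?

The union of neighbours of {1, 2, 7, 8} is {A, B, D, E, F, G, H}, which has 7 elements.
Since |N(S)| = 7 ≥ |S| = 4, Hall's condition holds for this subset.

7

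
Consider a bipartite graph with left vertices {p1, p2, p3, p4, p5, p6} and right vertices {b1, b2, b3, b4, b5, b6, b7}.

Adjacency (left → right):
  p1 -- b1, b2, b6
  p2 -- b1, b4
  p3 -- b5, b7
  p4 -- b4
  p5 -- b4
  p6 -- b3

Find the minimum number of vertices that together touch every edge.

The 5 edges p1–b6, p2–b1, p3–b5, p4–b4, p6–b3 form a matching, so any vertex cover needs at least 5 vertices (one per matched edge).
Conversely {p1, p2, p3, p6, b4} meets every edge and has exactly 5 vertices, so 5 is optimal.

5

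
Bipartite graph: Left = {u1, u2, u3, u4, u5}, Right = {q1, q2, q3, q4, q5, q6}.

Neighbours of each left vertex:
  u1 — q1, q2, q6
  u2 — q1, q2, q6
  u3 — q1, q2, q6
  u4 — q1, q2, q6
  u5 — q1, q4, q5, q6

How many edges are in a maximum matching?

A valid assignment of size 4: u1-q1, u2-q2, u3-q6, u5-q4.
The set {u1, u2, u3, u4} has only 3 neighbours ({q1, q2, q6}), so by Hall's theorem at most 4 of the 5 left vertices can be matched.

4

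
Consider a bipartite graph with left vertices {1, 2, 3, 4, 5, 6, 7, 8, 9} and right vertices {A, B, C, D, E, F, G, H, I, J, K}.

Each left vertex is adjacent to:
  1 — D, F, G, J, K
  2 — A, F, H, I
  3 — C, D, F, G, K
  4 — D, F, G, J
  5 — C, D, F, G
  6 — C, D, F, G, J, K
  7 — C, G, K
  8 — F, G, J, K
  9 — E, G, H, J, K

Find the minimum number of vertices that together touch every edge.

The 8 edges 1–G, 2–I, 3–K, 4–D, 5–F, 6–J, 7–C, 9–E form a matching, so any vertex cover needs at least 8 vertices (one per matched edge).
Conversely {2, 9, C, D, F, G, J, K} meets every edge and has exactly 8 vertices, so 8 is optimal.

8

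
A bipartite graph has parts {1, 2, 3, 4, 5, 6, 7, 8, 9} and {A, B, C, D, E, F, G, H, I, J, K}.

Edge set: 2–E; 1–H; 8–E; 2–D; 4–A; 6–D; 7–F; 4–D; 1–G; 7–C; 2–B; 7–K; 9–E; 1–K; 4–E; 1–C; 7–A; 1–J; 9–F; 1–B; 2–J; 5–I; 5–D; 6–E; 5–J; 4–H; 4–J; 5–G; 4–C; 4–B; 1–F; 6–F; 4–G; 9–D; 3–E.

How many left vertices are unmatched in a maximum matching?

A valid assignment of size 8: 1→K, 2→B, 3→E, 4→G, 5→J, 6→F, 7→C, 9→D.
The set {3, 8} has only 1 neighbour ({E}), so by Hall's theorem at most 8 of the 9 left vertices can be matched.
That matches 8 of the 9, leaving 1 unmatched; no matching can do better.

1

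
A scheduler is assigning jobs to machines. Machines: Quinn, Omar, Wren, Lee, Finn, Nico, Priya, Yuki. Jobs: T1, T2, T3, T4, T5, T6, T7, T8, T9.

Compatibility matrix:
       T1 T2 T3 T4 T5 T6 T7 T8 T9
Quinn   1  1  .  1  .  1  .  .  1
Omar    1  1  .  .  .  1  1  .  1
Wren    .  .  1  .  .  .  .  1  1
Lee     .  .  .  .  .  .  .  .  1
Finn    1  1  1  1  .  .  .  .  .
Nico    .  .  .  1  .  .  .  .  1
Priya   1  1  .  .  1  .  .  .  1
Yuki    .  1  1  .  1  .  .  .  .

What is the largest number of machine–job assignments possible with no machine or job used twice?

For example, pair Quinn–T6, Omar–T7, Wren–T8, Lee–T9, Finn–T1, Nico–T4, Priya–T2, Yuki–T5.
This saturates every machine, so 8 is the maximum.

8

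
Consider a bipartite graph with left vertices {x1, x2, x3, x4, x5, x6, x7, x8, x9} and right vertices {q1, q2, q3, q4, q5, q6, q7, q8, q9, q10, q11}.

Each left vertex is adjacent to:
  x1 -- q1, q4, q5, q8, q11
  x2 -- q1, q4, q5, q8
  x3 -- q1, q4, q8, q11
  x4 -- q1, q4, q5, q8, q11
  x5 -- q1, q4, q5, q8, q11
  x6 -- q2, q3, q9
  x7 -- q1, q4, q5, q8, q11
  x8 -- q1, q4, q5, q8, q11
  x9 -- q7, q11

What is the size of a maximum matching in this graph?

A valid assignment of size 7: x1→q11, x2→q5, x3→q8, x4→q1, x5→q4, x6→q2, x9→q7.
The set {x1, x2, x3, x4, x5, x7, x8} has only 5 neighbours ({q1, q11, q4, q5, q8}), so by Hall's theorem at most 7 of the 9 left vertices can be matched.

7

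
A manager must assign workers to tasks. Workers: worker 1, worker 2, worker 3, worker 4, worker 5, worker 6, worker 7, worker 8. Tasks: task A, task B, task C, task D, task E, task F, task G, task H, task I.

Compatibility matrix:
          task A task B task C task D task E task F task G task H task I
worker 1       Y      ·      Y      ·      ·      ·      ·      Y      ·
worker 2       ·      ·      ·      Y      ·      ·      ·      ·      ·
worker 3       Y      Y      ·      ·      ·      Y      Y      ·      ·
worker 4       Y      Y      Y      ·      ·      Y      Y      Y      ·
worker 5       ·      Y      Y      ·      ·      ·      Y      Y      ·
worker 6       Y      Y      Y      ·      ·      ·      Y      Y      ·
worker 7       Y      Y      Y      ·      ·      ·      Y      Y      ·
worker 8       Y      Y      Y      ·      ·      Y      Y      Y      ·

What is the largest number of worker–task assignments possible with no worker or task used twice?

7

A valid assignment of size 7: worker 1–task H, worker 2–task D, worker 3–task G, worker 4–task F, worker 5–task B, worker 6–task C, worker 7–task A.
The set {worker 1, worker 3, worker 4, worker 5, worker 6, worker 7, worker 8} has only 6 neighbours ({task A, task B, task C, task F, task G, task H}), so by Hall's theorem at most 7 of the 8 workers can be matched.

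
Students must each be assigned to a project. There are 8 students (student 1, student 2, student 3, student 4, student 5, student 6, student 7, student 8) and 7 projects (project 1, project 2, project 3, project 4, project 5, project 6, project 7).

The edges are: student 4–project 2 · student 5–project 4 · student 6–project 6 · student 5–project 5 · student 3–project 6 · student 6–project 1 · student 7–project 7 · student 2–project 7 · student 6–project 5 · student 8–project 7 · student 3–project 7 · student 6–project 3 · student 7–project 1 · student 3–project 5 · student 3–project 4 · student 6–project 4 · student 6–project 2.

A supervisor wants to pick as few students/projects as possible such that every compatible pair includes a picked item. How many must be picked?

{student 3, student 4, student 5, student 6, student 7, project 7} is a vertex cover of size 6: every edge has an endpoint in this set.
No smaller cover exists because student 2–project 7, student 3–project 5, student 4–project 2, student 5–project 4, student 6–project 3, student 7–project 1 is a matching of size 6, and a cover must include an endpoint of each of these disjoint edges (König's theorem).

6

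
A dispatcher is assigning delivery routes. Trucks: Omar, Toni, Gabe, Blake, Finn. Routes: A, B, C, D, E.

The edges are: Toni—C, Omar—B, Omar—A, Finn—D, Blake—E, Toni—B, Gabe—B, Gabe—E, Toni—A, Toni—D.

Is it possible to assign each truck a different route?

A valid assignment of size 5: Omar-A, Toni-C, Gabe-B, Blake-E, Finn-D.
All 5 trucks are covered.

Yes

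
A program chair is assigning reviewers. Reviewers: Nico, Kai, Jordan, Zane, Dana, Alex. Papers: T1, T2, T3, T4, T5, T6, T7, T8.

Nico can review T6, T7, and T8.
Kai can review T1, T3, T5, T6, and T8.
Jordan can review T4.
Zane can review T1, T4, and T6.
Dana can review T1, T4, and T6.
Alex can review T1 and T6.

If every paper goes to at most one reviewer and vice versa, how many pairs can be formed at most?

5

One maximum matching: Nico–T7, Kai–T5, Jordan–T4, Zane–T1, Dana–T6.
The set {Jordan, Zane, Dana, Alex} has only 3 neighbours ({T1, T4, T6}), so by Hall's theorem at most 5 of the 6 reviewers can be matched.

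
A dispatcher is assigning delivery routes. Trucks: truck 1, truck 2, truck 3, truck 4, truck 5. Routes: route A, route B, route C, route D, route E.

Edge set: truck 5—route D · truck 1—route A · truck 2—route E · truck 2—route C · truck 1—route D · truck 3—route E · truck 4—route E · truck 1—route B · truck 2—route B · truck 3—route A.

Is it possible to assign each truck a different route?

Yes

One maximum matching: truck 1-route B, truck 2-route C, truck 3-route A, truck 4-route E, truck 5-route D.
All 5 trucks are covered.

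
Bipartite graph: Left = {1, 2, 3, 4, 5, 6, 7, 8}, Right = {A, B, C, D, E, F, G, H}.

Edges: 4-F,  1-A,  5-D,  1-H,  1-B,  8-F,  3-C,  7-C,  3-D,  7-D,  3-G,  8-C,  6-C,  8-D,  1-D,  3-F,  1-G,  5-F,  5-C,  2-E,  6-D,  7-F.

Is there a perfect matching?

No

The set {4, 5, 6, 7, 8} has only 3 neighbours ({C, D, F}), so by Hall's theorem at most 6 of the 8 left vertices can be matched.
Hence no matching covers every left vertex.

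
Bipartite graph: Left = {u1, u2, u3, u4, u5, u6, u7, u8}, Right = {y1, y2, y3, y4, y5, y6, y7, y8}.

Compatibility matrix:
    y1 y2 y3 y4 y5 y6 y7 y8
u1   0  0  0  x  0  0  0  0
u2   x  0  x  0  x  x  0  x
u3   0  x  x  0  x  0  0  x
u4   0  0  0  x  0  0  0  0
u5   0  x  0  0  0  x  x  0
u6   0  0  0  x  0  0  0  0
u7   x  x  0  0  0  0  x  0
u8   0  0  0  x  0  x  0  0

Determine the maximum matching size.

6

A valid assignment of size 6: u1→y4, u2→y3, u3→y8, u5→y2, u7→y7, u8→y6.
The set {u1, u4, u6} has only 1 neighbour ({y4}), so by Hall's theorem at most 6 of the 8 left vertices can be matched.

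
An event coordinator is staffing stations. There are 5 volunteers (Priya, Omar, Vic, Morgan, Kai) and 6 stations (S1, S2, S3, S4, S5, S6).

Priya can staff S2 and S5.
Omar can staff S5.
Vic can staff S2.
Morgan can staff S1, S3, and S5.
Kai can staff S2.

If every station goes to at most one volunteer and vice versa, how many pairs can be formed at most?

3

One maximum matching: Priya→S2, Omar→S5, Morgan→S3.
The set {Priya, Omar, Vic, Kai} has only 2 neighbours ({S2, S5}), so by Hall's theorem at most 3 of the 5 volunteers can be matched.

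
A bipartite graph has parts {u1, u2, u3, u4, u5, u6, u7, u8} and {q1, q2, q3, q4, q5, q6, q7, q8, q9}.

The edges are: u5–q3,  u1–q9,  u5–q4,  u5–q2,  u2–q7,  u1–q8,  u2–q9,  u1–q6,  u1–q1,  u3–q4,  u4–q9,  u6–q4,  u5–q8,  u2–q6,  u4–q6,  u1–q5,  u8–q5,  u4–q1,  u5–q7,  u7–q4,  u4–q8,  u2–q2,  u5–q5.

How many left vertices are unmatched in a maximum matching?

2

A valid assignment of size 6: u1–q9, u2–q2, u3–q4, u4–q8, u5–q7, u8–q5.
The set {u3, u6, u7} has only 1 neighbour ({q4}), so by Hall's theorem at most 6 of the 8 left vertices can be matched.
That matches 6 of the 8, leaving 2 unmatched; no matching can do better.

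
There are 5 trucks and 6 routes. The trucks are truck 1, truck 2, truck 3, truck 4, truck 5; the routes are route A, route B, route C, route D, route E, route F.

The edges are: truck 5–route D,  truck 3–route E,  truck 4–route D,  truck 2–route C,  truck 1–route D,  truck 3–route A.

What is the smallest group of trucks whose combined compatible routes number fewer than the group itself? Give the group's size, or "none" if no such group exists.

Take S = {truck 1, truck 4}. Its neighbourhood is {route D}, so |N(S)| = 1 < |S| = 2.
No single vertex violates Hall's condition since each has at least one neighbour, so 2 is the minimum.

2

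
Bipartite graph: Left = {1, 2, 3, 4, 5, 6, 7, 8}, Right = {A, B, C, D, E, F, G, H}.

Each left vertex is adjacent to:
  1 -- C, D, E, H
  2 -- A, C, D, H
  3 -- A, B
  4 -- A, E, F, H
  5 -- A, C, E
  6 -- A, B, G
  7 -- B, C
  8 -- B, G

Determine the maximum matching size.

For example, pair 1–D, 2–H, 3–A, 4–F, 5–E, 6–G, 7–C, 8–B.
This saturates every left vertex, so 8 is the maximum.

8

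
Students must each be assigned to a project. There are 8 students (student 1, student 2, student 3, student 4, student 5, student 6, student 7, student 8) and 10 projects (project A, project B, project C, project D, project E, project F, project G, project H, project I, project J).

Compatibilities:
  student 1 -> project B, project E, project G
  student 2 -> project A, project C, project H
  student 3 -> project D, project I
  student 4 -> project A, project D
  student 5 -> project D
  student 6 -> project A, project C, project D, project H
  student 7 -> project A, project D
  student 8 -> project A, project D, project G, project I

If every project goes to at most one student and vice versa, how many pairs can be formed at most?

One maximum matching: student 1→project E, student 2→project H, student 3→project I, student 4→project A, student 5→project D, student 6→project C, student 8→project G.
The set {student 4, student 5, student 7} has only 2 neighbours ({project A, project D}), so by Hall's theorem at most 7 of the 8 students can be matched.

7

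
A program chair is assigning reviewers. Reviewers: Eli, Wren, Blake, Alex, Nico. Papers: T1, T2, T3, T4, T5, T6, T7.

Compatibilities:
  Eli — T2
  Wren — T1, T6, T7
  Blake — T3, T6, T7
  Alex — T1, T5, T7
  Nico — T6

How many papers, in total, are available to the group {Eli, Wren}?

4

The union of neighbours of {Eli, Wren} is {T1, T2, T6, T7}, which has 4 elements.
Since |N(S)| = 4 ≥ |S| = 2, Hall's condition holds for this subset.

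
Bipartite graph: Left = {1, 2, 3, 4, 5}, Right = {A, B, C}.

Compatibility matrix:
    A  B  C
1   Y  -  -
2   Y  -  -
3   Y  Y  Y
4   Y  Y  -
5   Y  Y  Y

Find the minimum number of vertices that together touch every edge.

3

A maximum matching has 3 edges (e.g. 1–A, 3–C, 4–B).
By König's theorem the minimum vertex cover has the same size. One such cover is {A, B, C}.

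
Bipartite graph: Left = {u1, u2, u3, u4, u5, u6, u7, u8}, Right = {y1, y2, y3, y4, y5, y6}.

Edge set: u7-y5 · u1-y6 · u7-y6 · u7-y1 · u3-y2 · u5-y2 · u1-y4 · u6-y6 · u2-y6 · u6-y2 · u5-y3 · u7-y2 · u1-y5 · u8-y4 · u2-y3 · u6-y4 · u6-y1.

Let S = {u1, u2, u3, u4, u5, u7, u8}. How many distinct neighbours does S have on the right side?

The union of neighbours of {u1, u2, u3, u4, u5, u7, u8} is {y1, y2, y3, y4, y5, y6}, which has 6 elements.
Since |N(S)| = 6 < |S| = 7, Hall's condition fails for this subset.

6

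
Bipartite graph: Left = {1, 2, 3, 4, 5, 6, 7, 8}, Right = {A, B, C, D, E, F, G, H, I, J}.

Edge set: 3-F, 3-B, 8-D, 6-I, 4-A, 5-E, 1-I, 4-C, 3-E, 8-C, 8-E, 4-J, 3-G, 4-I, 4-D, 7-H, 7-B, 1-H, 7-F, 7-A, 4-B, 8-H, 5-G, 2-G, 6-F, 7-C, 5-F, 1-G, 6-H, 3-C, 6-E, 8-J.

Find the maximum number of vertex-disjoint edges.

8

For example, pair 1–I, 2–G, 3–B, 4–A, 5–F, 6–E, 7–H, 8–J.
All 8 left vertices are matched, so no larger matching exists.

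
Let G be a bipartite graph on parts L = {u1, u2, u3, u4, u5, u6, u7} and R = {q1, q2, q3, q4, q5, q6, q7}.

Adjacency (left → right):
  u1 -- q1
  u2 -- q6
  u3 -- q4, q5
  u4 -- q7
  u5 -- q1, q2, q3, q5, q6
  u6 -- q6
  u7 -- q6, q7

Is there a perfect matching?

The set {u2, u4, u6, u7} has only 2 neighbours ({q6, q7}), so by Hall's theorem at most 5 of the 7 left vertices can be matched.
Hence no matching covers every left vertex.

No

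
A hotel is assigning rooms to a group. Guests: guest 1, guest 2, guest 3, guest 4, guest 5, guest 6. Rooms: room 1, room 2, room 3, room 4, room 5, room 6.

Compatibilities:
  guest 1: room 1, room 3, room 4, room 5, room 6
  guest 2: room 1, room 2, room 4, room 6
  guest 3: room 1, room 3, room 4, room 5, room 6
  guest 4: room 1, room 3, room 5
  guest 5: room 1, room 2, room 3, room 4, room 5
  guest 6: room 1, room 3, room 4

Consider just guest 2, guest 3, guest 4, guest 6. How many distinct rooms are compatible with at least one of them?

The union of neighbours of {guest 2, guest 3, guest 4, guest 6} is {room 1, room 2, room 3, room 4, room 5, room 6}, which has 6 elements.
Since |N(S)| = 6 ≥ |S| = 4, Hall's condition holds for this subset.

6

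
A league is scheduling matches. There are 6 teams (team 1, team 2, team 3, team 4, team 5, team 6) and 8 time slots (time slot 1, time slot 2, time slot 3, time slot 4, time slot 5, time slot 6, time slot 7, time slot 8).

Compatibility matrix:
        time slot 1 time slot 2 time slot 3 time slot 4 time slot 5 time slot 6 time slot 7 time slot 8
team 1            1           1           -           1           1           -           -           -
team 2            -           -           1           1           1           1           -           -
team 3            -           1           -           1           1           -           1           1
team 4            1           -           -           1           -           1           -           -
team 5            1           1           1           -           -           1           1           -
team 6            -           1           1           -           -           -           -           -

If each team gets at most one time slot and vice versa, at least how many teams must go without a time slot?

0

One maximum matching: team 1-time slot 4, team 2-time slot 3, team 3-time slot 8, team 4-time slot 6, team 5-time slot 7, team 6-time slot 2.
All 6 teams are matched, so no larger matching exists.
That matches 6 of the 6, leaving 0 unmatched; no matching can do better.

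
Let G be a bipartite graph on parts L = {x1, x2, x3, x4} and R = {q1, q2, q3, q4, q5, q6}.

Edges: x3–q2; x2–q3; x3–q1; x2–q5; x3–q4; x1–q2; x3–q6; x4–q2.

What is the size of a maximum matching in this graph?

For example, pair x1-q2, x2-q5, x3-q6.
The set {x1, x4} has only 1 neighbour ({q2}), so by Hall's theorem at most 3 of the 4 left vertices can be matched.

3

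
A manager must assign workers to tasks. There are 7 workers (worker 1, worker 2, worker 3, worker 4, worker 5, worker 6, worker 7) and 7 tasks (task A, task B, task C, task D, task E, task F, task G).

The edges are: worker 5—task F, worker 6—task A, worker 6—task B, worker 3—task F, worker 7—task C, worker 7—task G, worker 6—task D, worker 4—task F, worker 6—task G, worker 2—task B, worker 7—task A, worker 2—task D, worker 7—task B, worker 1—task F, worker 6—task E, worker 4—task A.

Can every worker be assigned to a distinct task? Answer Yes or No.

The set {worker 1, worker 3, worker 5} has only 1 neighbour ({task F}), so by Hall's theorem at most 5 of the 7 workers can be matched.
Hence no matching covers every worker.

No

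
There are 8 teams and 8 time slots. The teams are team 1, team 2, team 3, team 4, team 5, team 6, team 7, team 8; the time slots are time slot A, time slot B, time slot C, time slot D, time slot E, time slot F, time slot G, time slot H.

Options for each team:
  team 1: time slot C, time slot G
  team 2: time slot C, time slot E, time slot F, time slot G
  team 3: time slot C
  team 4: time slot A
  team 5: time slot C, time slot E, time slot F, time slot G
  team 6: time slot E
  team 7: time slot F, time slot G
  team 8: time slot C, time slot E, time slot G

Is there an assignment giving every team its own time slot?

The set {team 1, team 2, team 3, team 5, team 6, team 7, team 8} has only 4 neighbours ({time slot C, time slot E, time slot F, time slot G}), so by Hall's theorem at most 5 of the 8 teams can be matched.
Hence no matching covers every team.

No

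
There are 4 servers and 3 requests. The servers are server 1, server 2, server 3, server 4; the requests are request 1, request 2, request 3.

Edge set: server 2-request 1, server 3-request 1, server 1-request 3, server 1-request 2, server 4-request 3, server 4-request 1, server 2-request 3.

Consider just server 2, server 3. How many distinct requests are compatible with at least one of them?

2

The union of neighbours of {server 2, server 3} is {request 1, request 3}, which has 2 elements.
Since |N(S)| = 2 ≥ |S| = 2, Hall's condition holds for this subset.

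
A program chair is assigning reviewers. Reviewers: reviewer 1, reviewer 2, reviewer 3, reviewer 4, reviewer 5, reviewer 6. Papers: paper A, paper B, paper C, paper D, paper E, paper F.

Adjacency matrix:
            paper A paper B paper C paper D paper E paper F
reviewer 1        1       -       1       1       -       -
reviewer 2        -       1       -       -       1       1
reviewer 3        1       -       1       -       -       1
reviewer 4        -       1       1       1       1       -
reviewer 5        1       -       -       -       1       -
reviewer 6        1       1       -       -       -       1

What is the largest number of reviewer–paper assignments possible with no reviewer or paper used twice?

One maximum matching: reviewer 1-paper C, reviewer 2-paper E, reviewer 3-paper F, reviewer 4-paper D, reviewer 5-paper A, reviewer 6-paper B.
All 6 reviewers are matched, so no larger matching exists.

6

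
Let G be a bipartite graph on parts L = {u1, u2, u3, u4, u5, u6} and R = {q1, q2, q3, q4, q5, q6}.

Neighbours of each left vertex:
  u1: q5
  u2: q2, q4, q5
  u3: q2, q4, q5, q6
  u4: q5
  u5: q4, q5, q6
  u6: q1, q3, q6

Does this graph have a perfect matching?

No

The set {u1, u4} has only 1 neighbour ({q5}), so by Hall's theorem at most 5 of the 6 left vertices can be matched.
Hence no matching covers every left vertex.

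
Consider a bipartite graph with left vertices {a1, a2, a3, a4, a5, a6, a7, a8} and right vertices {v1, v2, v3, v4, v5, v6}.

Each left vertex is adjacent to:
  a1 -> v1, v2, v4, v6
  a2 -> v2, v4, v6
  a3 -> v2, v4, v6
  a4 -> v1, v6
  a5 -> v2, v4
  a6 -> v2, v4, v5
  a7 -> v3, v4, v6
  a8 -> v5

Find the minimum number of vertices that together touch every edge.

6

The 6 edges a1–v1, a2–v2, a3–v4, a4–v6, a6–v5, a7–v3 form a matching, so any vertex cover needs at least 6 vertices (one per matched edge).
Conversely {a7, v1, v2, v4, v5, v6} meets every edge and has exactly 6 vertices, so 6 is optimal.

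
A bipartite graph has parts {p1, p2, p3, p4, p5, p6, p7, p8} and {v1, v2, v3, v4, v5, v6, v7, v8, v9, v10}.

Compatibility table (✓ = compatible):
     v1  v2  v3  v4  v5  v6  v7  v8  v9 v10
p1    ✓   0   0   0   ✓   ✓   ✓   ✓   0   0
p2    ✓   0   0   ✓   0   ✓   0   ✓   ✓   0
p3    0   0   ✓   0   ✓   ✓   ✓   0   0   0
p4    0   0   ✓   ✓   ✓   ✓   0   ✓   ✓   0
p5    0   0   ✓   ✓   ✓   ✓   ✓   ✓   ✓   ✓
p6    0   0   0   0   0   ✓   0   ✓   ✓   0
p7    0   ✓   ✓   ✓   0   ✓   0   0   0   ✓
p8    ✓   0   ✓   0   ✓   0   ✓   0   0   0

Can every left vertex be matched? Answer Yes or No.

Yes

One maximum matching: p1→v1, p2→v8, p3→v6, p4→v5, p5→v10, p6→v9, p7→v3, p8→v7.
Every left vertex is matched, so this matching saturates all of them.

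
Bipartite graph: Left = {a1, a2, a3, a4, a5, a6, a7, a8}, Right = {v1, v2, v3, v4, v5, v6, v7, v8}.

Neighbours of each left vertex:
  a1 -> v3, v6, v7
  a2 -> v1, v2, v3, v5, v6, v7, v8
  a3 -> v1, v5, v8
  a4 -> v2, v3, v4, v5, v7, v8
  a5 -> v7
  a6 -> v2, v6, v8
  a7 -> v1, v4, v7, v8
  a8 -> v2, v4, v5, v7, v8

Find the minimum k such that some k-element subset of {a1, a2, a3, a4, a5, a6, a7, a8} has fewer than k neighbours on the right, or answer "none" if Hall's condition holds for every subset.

A matching saturating every left vertex exists, for instance a1→v3, a2→v5, a3→v1, a4→v8, a5→v7, a6→v6, a7→v4, a8→v2.
By Hall's marriage theorem, this means |N(S)| ≥ |S| for every subset S, so no violating subset exists.

none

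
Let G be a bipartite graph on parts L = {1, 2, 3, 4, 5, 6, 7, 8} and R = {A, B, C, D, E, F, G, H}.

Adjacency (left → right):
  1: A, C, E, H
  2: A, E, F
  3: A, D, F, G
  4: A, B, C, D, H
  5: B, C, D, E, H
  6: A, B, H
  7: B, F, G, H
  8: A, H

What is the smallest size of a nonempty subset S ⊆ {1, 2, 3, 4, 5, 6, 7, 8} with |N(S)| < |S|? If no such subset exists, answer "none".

A matching saturating every left vertex exists, for instance 1→C, 2→E, 3→G, 4→A, 5→D, 6→B, 7→F, 8→H.
By Hall's marriage theorem, this means |N(S)| ≥ |S| for every subset S, so no violating subset exists.

none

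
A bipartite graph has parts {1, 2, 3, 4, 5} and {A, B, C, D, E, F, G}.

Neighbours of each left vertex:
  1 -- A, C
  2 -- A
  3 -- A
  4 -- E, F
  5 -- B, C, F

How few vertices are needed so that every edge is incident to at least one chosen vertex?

A maximum matching has 4 edges (e.g. 1–C, 2–A, 4–E, 5–B).
By König's theorem the minimum vertex cover has the same size. One such cover is {1, 4, 5, A}.

4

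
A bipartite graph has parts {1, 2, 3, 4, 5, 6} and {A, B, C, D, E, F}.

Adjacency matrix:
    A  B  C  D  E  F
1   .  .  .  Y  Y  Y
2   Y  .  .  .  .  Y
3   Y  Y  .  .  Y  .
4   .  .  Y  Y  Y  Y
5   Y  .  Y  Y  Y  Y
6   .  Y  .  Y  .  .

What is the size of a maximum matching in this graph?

One maximum matching: 1-D, 2-F, 3-E, 4-C, 5-A, 6-B.
All 6 left vertices are matched, so no larger matching exists.

6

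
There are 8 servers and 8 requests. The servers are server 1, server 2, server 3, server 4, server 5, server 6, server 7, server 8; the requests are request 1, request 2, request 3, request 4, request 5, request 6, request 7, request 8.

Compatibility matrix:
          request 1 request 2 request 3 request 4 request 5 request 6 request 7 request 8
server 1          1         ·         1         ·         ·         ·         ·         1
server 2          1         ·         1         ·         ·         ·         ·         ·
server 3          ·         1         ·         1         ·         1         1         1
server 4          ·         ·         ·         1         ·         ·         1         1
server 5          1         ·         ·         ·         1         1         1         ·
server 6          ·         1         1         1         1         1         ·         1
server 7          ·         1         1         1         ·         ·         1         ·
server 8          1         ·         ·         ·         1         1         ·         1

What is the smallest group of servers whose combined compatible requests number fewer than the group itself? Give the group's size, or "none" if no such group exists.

A matching saturating every server exists, for instance server 1→request 3, server 2→request 1, server 3→request 7, server 4→request 8, server 5→request 5, server 6→request 2, server 7→request 4, server 8→request 6.
By Hall's marriage theorem, this means |N(S)| ≥ |S| for every subset S, so no violating subset exists.

none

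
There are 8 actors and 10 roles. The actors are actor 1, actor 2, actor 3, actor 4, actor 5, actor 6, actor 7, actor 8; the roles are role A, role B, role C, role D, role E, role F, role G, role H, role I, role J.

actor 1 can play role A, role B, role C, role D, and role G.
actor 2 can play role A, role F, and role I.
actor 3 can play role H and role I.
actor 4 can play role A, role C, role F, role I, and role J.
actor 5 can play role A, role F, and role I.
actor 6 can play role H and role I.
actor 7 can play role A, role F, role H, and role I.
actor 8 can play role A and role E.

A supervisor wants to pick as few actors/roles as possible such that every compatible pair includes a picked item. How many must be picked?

7

A maximum matching has 7 edges (e.g. actor 1–role G, actor 2–role A, actor 3–role I, actor 4–role C, actor 5–role F, actor 6–role H, actor 8–role E).
By König's theorem the minimum vertex cover has the same size. One such cover is {actor 1, actor 4, actor 8, role A, role F, role H, role I}.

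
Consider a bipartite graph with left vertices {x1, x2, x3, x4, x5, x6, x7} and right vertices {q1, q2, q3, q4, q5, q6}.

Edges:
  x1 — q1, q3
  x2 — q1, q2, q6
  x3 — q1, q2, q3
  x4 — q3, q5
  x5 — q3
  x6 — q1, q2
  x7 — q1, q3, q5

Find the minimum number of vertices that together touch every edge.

{x2, q1, q2, q3, q5} is a vertex cover of size 5: every edge has an endpoint in this set.
No smaller cover exists because x1–q1, x2–q6, x3–q2, x4–q5, x5–q3 is a matching of size 5, and a cover must include an endpoint of each of these disjoint edges (König's theorem).

5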